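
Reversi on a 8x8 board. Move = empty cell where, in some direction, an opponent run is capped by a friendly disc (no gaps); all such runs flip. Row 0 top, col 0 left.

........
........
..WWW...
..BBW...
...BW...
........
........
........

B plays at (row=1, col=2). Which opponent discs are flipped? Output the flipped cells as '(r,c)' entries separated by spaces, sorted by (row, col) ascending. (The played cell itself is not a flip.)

Dir NW: first cell '.' (not opp) -> no flip
Dir N: first cell '.' (not opp) -> no flip
Dir NE: first cell '.' (not opp) -> no flip
Dir W: first cell '.' (not opp) -> no flip
Dir E: first cell '.' (not opp) -> no flip
Dir SW: first cell '.' (not opp) -> no flip
Dir S: opp run (2,2) capped by B -> flip
Dir SE: opp run (2,3) (3,4), next='.' -> no flip

Answer: (2,2)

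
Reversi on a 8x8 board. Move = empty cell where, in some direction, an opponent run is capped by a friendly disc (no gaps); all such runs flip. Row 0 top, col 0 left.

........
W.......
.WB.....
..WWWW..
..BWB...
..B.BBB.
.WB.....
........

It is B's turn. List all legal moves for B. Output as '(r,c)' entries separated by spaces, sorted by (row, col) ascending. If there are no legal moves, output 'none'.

Answer: (2,0) (2,4) (2,5) (2,6) (6,0) (7,0)

Derivation:
(0,0): no bracket -> illegal
(0,1): no bracket -> illegal
(1,1): no bracket -> illegal
(1,2): no bracket -> illegal
(2,0): flips 1 -> legal
(2,3): no bracket -> illegal
(2,4): flips 2 -> legal
(2,5): flips 2 -> legal
(2,6): flips 1 -> legal
(3,0): no bracket -> illegal
(3,1): no bracket -> illegal
(3,6): no bracket -> illegal
(4,1): no bracket -> illegal
(4,5): no bracket -> illegal
(4,6): no bracket -> illegal
(5,0): no bracket -> illegal
(5,1): no bracket -> illegal
(5,3): no bracket -> illegal
(6,0): flips 1 -> legal
(7,0): flips 1 -> legal
(7,1): no bracket -> illegal
(7,2): no bracket -> illegal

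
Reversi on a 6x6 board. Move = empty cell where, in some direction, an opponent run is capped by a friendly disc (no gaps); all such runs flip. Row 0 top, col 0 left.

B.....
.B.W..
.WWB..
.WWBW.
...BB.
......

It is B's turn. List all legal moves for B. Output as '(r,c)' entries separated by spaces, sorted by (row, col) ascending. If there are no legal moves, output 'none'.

(0,2): no bracket -> illegal
(0,3): flips 1 -> legal
(0,4): no bracket -> illegal
(1,0): flips 2 -> legal
(1,2): no bracket -> illegal
(1,4): no bracket -> illegal
(2,0): flips 2 -> legal
(2,4): flips 1 -> legal
(2,5): flips 1 -> legal
(3,0): flips 2 -> legal
(3,5): flips 1 -> legal
(4,0): no bracket -> illegal
(4,1): flips 3 -> legal
(4,2): no bracket -> illegal
(4,5): flips 1 -> legal

Answer: (0,3) (1,0) (2,0) (2,4) (2,5) (3,0) (3,5) (4,1) (4,5)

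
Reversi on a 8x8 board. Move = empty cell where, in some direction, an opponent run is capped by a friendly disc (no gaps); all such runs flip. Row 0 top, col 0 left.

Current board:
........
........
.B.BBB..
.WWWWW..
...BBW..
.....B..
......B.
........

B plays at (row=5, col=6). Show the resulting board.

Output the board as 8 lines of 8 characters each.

Answer: ........
........
.B.BBB..
.WWWBW..
...BBB..
.....BB.
......B.
........

Derivation:
Place B at (5,6); scan 8 dirs for brackets.
Dir NW: opp run (4,5) (3,4) capped by B -> flip
Dir N: first cell '.' (not opp) -> no flip
Dir NE: first cell '.' (not opp) -> no flip
Dir W: first cell 'B' (not opp) -> no flip
Dir E: first cell '.' (not opp) -> no flip
Dir SW: first cell '.' (not opp) -> no flip
Dir S: first cell 'B' (not opp) -> no flip
Dir SE: first cell '.' (not opp) -> no flip
All flips: (3,4) (4,5)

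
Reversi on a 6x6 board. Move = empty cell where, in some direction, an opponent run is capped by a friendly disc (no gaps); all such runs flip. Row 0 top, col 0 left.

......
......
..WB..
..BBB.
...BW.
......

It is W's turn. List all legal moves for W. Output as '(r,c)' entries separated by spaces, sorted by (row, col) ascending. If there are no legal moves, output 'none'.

Answer: (2,4) (4,2)

Derivation:
(1,2): no bracket -> illegal
(1,3): no bracket -> illegal
(1,4): no bracket -> illegal
(2,1): no bracket -> illegal
(2,4): flips 2 -> legal
(2,5): no bracket -> illegal
(3,1): no bracket -> illegal
(3,5): no bracket -> illegal
(4,1): no bracket -> illegal
(4,2): flips 2 -> legal
(4,5): no bracket -> illegal
(5,2): no bracket -> illegal
(5,3): no bracket -> illegal
(5,4): no bracket -> illegal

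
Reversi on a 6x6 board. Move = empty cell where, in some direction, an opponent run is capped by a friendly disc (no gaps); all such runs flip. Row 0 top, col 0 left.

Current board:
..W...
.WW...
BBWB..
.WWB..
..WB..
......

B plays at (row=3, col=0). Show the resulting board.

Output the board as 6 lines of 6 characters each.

Answer: ..W...
.WW...
BBWB..
BBBB..
..WB..
......

Derivation:
Place B at (3,0); scan 8 dirs for brackets.
Dir NW: edge -> no flip
Dir N: first cell 'B' (not opp) -> no flip
Dir NE: first cell 'B' (not opp) -> no flip
Dir W: edge -> no flip
Dir E: opp run (3,1) (3,2) capped by B -> flip
Dir SW: edge -> no flip
Dir S: first cell '.' (not opp) -> no flip
Dir SE: first cell '.' (not opp) -> no flip
All flips: (3,1) (3,2)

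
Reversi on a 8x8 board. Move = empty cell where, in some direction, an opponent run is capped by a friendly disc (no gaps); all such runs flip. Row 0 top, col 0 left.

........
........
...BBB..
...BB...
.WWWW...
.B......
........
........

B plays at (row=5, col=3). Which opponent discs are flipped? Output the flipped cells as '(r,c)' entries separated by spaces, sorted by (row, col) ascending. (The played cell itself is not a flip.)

Dir NW: opp run (4,2), next='.' -> no flip
Dir N: opp run (4,3) capped by B -> flip
Dir NE: opp run (4,4), next='.' -> no flip
Dir W: first cell '.' (not opp) -> no flip
Dir E: first cell '.' (not opp) -> no flip
Dir SW: first cell '.' (not opp) -> no flip
Dir S: first cell '.' (not opp) -> no flip
Dir SE: first cell '.' (not opp) -> no flip

Answer: (4,3)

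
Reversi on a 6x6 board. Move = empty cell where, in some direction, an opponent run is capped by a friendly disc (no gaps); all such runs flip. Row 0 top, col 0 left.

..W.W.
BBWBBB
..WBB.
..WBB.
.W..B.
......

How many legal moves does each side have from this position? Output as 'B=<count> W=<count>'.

Answer: B=4 W=8

Derivation:
-- B to move --
(0,1): flips 1 -> legal
(0,3): no bracket -> illegal
(0,5): no bracket -> illegal
(2,1): flips 1 -> legal
(3,0): no bracket -> illegal
(3,1): flips 2 -> legal
(4,0): no bracket -> illegal
(4,2): no bracket -> illegal
(4,3): no bracket -> illegal
(5,0): flips 2 -> legal
(5,1): no bracket -> illegal
(5,2): no bracket -> illegal
B mobility = 4
-- W to move --
(0,0): flips 1 -> legal
(0,1): no bracket -> illegal
(0,3): no bracket -> illegal
(0,5): flips 2 -> legal
(2,0): flips 1 -> legal
(2,1): no bracket -> illegal
(2,5): flips 2 -> legal
(3,5): flips 4 -> legal
(4,2): no bracket -> illegal
(4,3): no bracket -> illegal
(4,5): flips 2 -> legal
(5,3): no bracket -> illegal
(5,4): flips 4 -> legal
(5,5): flips 2 -> legal
W mobility = 8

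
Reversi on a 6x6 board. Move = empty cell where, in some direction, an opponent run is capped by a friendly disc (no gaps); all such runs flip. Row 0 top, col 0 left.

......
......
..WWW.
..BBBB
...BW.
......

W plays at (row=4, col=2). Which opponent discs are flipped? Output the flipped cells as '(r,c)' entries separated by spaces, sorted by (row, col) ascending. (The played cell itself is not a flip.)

Answer: (3,2) (3,3) (4,3)

Derivation:
Dir NW: first cell '.' (not opp) -> no flip
Dir N: opp run (3,2) capped by W -> flip
Dir NE: opp run (3,3) capped by W -> flip
Dir W: first cell '.' (not opp) -> no flip
Dir E: opp run (4,3) capped by W -> flip
Dir SW: first cell '.' (not opp) -> no flip
Dir S: first cell '.' (not opp) -> no flip
Dir SE: first cell '.' (not opp) -> no flip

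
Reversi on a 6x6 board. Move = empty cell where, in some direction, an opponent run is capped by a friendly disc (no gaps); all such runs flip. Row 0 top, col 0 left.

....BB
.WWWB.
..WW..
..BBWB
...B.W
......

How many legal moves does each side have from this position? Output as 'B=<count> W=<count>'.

Answer: B=7 W=8

Derivation:
-- B to move --
(0,0): flips 2 -> legal
(0,1): no bracket -> illegal
(0,2): flips 2 -> legal
(0,3): flips 2 -> legal
(1,0): flips 3 -> legal
(2,0): no bracket -> illegal
(2,1): no bracket -> illegal
(2,4): no bracket -> illegal
(2,5): flips 1 -> legal
(3,1): flips 2 -> legal
(4,4): no bracket -> illegal
(5,4): no bracket -> illegal
(5,5): flips 1 -> legal
B mobility = 7
-- W to move --
(0,3): no bracket -> illegal
(1,5): flips 1 -> legal
(2,1): no bracket -> illegal
(2,4): no bracket -> illegal
(2,5): flips 1 -> legal
(3,1): flips 2 -> legal
(4,1): flips 1 -> legal
(4,2): flips 1 -> legal
(4,4): flips 1 -> legal
(5,2): flips 1 -> legal
(5,3): flips 2 -> legal
(5,4): no bracket -> illegal
W mobility = 8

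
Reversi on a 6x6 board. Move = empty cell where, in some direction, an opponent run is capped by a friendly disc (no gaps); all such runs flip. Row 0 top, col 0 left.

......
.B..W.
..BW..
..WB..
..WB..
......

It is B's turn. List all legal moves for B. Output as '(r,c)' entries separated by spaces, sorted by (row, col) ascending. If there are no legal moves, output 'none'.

Answer: (1,3) (2,1) (2,4) (3,1) (4,1) (5,1) (5,2)

Derivation:
(0,3): no bracket -> illegal
(0,4): no bracket -> illegal
(0,5): no bracket -> illegal
(1,2): no bracket -> illegal
(1,3): flips 1 -> legal
(1,5): no bracket -> illegal
(2,1): flips 1 -> legal
(2,4): flips 1 -> legal
(2,5): no bracket -> illegal
(3,1): flips 1 -> legal
(3,4): no bracket -> illegal
(4,1): flips 1 -> legal
(5,1): flips 1 -> legal
(5,2): flips 2 -> legal
(5,3): no bracket -> illegal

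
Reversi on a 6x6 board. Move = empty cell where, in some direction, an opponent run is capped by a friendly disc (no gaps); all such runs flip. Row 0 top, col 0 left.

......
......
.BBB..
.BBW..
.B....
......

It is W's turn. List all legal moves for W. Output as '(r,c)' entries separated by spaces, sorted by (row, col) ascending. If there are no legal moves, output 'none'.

Answer: (1,1) (1,3) (3,0)

Derivation:
(1,0): no bracket -> illegal
(1,1): flips 1 -> legal
(1,2): no bracket -> illegal
(1,3): flips 1 -> legal
(1,4): no bracket -> illegal
(2,0): no bracket -> illegal
(2,4): no bracket -> illegal
(3,0): flips 2 -> legal
(3,4): no bracket -> illegal
(4,0): no bracket -> illegal
(4,2): no bracket -> illegal
(4,3): no bracket -> illegal
(5,0): no bracket -> illegal
(5,1): no bracket -> illegal
(5,2): no bracket -> illegal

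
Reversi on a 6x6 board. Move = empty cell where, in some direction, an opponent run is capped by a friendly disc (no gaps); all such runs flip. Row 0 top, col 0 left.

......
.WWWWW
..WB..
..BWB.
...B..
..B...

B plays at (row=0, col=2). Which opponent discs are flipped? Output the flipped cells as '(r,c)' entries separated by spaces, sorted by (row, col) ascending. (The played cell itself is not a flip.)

Dir NW: edge -> no flip
Dir N: edge -> no flip
Dir NE: edge -> no flip
Dir W: first cell '.' (not opp) -> no flip
Dir E: first cell '.' (not opp) -> no flip
Dir SW: opp run (1,1), next='.' -> no flip
Dir S: opp run (1,2) (2,2) capped by B -> flip
Dir SE: opp run (1,3), next='.' -> no flip

Answer: (1,2) (2,2)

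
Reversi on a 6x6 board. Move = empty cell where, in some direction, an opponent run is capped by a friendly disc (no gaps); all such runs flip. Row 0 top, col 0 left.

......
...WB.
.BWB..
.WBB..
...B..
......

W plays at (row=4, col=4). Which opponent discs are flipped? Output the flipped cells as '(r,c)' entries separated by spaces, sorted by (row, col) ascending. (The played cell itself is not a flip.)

Answer: (3,3)

Derivation:
Dir NW: opp run (3,3) capped by W -> flip
Dir N: first cell '.' (not opp) -> no flip
Dir NE: first cell '.' (not opp) -> no flip
Dir W: opp run (4,3), next='.' -> no flip
Dir E: first cell '.' (not opp) -> no flip
Dir SW: first cell '.' (not opp) -> no flip
Dir S: first cell '.' (not opp) -> no flip
Dir SE: first cell '.' (not opp) -> no flip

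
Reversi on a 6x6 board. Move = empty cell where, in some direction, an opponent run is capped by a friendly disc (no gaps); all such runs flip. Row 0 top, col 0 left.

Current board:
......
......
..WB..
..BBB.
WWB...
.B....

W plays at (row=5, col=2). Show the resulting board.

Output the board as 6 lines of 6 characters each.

Place W at (5,2); scan 8 dirs for brackets.
Dir NW: first cell 'W' (not opp) -> no flip
Dir N: opp run (4,2) (3,2) capped by W -> flip
Dir NE: first cell '.' (not opp) -> no flip
Dir W: opp run (5,1), next='.' -> no flip
Dir E: first cell '.' (not opp) -> no flip
Dir SW: edge -> no flip
Dir S: edge -> no flip
Dir SE: edge -> no flip
All flips: (3,2) (4,2)

Answer: ......
......
..WB..
..WBB.
WWW...
.BW...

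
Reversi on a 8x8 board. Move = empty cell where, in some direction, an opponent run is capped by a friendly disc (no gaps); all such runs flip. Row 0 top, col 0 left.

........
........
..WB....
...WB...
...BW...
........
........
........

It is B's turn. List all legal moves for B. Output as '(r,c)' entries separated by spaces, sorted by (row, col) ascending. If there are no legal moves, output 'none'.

(1,1): no bracket -> illegal
(1,2): no bracket -> illegal
(1,3): no bracket -> illegal
(2,1): flips 1 -> legal
(2,4): no bracket -> illegal
(3,1): no bracket -> illegal
(3,2): flips 1 -> legal
(3,5): no bracket -> illegal
(4,2): no bracket -> illegal
(4,5): flips 1 -> legal
(5,3): no bracket -> illegal
(5,4): flips 1 -> legal
(5,5): no bracket -> illegal

Answer: (2,1) (3,2) (4,5) (5,4)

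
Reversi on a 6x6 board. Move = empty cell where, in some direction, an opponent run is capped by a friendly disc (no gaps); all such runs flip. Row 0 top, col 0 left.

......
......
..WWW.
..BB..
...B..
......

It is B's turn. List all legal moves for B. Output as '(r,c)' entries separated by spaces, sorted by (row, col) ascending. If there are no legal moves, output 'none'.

Answer: (1,1) (1,2) (1,3) (1,4) (1,5)

Derivation:
(1,1): flips 1 -> legal
(1,2): flips 1 -> legal
(1,3): flips 1 -> legal
(1,4): flips 1 -> legal
(1,5): flips 1 -> legal
(2,1): no bracket -> illegal
(2,5): no bracket -> illegal
(3,1): no bracket -> illegal
(3,4): no bracket -> illegal
(3,5): no bracket -> illegal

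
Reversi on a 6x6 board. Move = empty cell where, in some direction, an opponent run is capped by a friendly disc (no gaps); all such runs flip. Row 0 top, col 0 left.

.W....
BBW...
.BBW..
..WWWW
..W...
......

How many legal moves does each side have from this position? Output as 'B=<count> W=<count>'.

Answer: B=7 W=4

Derivation:
-- B to move --
(0,0): no bracket -> illegal
(0,2): flips 1 -> legal
(0,3): flips 1 -> legal
(1,3): flips 1 -> legal
(1,4): no bracket -> illegal
(2,4): flips 1 -> legal
(2,5): no bracket -> illegal
(3,1): no bracket -> illegal
(4,1): no bracket -> illegal
(4,3): flips 1 -> legal
(4,4): flips 1 -> legal
(4,5): no bracket -> illegal
(5,1): no bracket -> illegal
(5,2): flips 2 -> legal
(5,3): no bracket -> illegal
B mobility = 7
-- W to move --
(0,0): flips 2 -> legal
(0,2): no bracket -> illegal
(1,3): no bracket -> illegal
(2,0): flips 2 -> legal
(3,0): flips 1 -> legal
(3,1): flips 2 -> legal
W mobility = 4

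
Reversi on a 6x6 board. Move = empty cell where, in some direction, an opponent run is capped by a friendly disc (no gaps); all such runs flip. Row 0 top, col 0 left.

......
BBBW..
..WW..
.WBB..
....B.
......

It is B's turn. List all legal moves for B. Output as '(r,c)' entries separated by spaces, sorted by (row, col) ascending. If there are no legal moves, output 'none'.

(0,2): no bracket -> illegal
(0,3): flips 2 -> legal
(0,4): no bracket -> illegal
(1,4): flips 2 -> legal
(2,0): no bracket -> illegal
(2,1): no bracket -> illegal
(2,4): no bracket -> illegal
(3,0): flips 1 -> legal
(3,4): flips 1 -> legal
(4,0): no bracket -> illegal
(4,1): no bracket -> illegal
(4,2): no bracket -> illegal

Answer: (0,3) (1,4) (3,0) (3,4)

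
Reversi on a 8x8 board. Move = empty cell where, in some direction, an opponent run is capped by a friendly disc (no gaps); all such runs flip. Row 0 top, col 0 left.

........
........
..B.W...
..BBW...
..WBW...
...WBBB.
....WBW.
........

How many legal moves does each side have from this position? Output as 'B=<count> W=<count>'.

Answer: B=14 W=7

Derivation:
-- B to move --
(1,3): no bracket -> illegal
(1,4): flips 3 -> legal
(1,5): flips 1 -> legal
(2,3): no bracket -> illegal
(2,5): flips 1 -> legal
(3,1): no bracket -> illegal
(3,5): flips 1 -> legal
(4,1): flips 1 -> legal
(4,5): flips 1 -> legal
(5,1): flips 1 -> legal
(5,2): flips 2 -> legal
(5,7): no bracket -> illegal
(6,2): no bracket -> illegal
(6,3): flips 2 -> legal
(6,7): flips 1 -> legal
(7,3): flips 1 -> legal
(7,4): flips 1 -> legal
(7,5): no bracket -> illegal
(7,6): flips 1 -> legal
(7,7): flips 1 -> legal
B mobility = 14
-- W to move --
(1,1): flips 2 -> legal
(1,2): flips 2 -> legal
(1,3): no bracket -> illegal
(2,1): no bracket -> illegal
(2,3): flips 2 -> legal
(3,1): flips 2 -> legal
(4,1): no bracket -> illegal
(4,5): no bracket -> illegal
(4,6): flips 2 -> legal
(4,7): no bracket -> illegal
(5,2): flips 1 -> legal
(5,7): flips 3 -> legal
(6,3): no bracket -> illegal
(6,7): no bracket -> illegal
(7,4): no bracket -> illegal
(7,5): no bracket -> illegal
(7,6): no bracket -> illegal
W mobility = 7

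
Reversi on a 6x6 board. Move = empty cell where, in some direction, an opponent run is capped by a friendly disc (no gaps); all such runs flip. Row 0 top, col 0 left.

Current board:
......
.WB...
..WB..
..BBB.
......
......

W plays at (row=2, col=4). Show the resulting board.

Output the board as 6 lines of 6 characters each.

Place W at (2,4); scan 8 dirs for brackets.
Dir NW: first cell '.' (not opp) -> no flip
Dir N: first cell '.' (not opp) -> no flip
Dir NE: first cell '.' (not opp) -> no flip
Dir W: opp run (2,3) capped by W -> flip
Dir E: first cell '.' (not opp) -> no flip
Dir SW: opp run (3,3), next='.' -> no flip
Dir S: opp run (3,4), next='.' -> no flip
Dir SE: first cell '.' (not opp) -> no flip
All flips: (2,3)

Answer: ......
.WB...
..WWW.
..BBB.
......
......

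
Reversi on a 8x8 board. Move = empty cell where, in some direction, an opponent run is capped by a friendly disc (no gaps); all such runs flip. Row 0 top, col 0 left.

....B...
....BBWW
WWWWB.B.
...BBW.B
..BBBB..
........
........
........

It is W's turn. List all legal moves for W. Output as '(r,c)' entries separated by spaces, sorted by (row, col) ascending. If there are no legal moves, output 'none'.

(0,3): no bracket -> illegal
(0,5): flips 1 -> legal
(0,6): no bracket -> illegal
(1,3): flips 3 -> legal
(2,5): flips 1 -> legal
(2,7): no bracket -> illegal
(3,1): no bracket -> illegal
(3,2): flips 2 -> legal
(3,6): flips 1 -> legal
(4,1): no bracket -> illegal
(4,6): no bracket -> illegal
(4,7): no bracket -> illegal
(5,1): no bracket -> illegal
(5,2): no bracket -> illegal
(5,3): flips 3 -> legal
(5,4): no bracket -> illegal
(5,5): flips 3 -> legal
(5,6): flips 2 -> legal

Answer: (0,5) (1,3) (2,5) (3,2) (3,6) (5,3) (5,5) (5,6)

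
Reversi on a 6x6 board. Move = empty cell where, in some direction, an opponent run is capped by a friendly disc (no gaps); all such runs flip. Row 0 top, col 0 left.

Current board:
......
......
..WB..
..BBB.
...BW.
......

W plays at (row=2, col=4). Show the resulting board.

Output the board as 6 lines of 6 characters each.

Answer: ......
......
..WWW.
..BBW.
...BW.
......

Derivation:
Place W at (2,4); scan 8 dirs for brackets.
Dir NW: first cell '.' (not opp) -> no flip
Dir N: first cell '.' (not opp) -> no flip
Dir NE: first cell '.' (not opp) -> no flip
Dir W: opp run (2,3) capped by W -> flip
Dir E: first cell '.' (not opp) -> no flip
Dir SW: opp run (3,3), next='.' -> no flip
Dir S: opp run (3,4) capped by W -> flip
Dir SE: first cell '.' (not opp) -> no flip
All flips: (2,3) (3,4)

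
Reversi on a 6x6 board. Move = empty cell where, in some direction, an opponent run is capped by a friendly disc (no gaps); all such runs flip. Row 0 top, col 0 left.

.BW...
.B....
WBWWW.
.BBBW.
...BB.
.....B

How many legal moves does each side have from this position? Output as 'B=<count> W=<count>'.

Answer: B=7 W=8

Derivation:
-- B to move --
(0,3): flips 1 -> legal
(1,0): no bracket -> illegal
(1,2): flips 1 -> legal
(1,3): flips 2 -> legal
(1,4): flips 3 -> legal
(1,5): flips 1 -> legal
(2,5): flips 4 -> legal
(3,0): no bracket -> illegal
(3,5): flips 1 -> legal
(4,5): no bracket -> illegal
B mobility = 7
-- W to move --
(0,0): flips 2 -> legal
(1,0): no bracket -> illegal
(1,2): no bracket -> illegal
(3,0): flips 3 -> legal
(3,5): no bracket -> illegal
(4,0): flips 1 -> legal
(4,1): flips 1 -> legal
(4,2): flips 3 -> legal
(4,5): no bracket -> illegal
(5,2): flips 1 -> legal
(5,3): flips 2 -> legal
(5,4): flips 1 -> legal
W mobility = 8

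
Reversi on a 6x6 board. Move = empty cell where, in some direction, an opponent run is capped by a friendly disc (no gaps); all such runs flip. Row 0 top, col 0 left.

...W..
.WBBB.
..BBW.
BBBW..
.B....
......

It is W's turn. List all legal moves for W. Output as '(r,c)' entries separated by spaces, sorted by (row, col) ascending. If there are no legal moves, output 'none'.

Answer: (0,2) (0,4) (1,5) (2,1) (2,5)

Derivation:
(0,1): no bracket -> illegal
(0,2): flips 1 -> legal
(0,4): flips 1 -> legal
(0,5): no bracket -> illegal
(1,5): flips 3 -> legal
(2,0): no bracket -> illegal
(2,1): flips 3 -> legal
(2,5): flips 1 -> legal
(3,4): no bracket -> illegal
(4,0): no bracket -> illegal
(4,2): no bracket -> illegal
(4,3): no bracket -> illegal
(5,0): no bracket -> illegal
(5,1): no bracket -> illegal
(5,2): no bracket -> illegal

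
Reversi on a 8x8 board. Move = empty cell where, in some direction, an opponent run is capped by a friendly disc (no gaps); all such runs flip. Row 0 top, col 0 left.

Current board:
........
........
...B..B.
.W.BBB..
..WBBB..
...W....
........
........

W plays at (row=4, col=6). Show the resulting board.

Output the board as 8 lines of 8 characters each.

Place W at (4,6); scan 8 dirs for brackets.
Dir NW: opp run (3,5), next='.' -> no flip
Dir N: first cell '.' (not opp) -> no flip
Dir NE: first cell '.' (not opp) -> no flip
Dir W: opp run (4,5) (4,4) (4,3) capped by W -> flip
Dir E: first cell '.' (not opp) -> no flip
Dir SW: first cell '.' (not opp) -> no flip
Dir S: first cell '.' (not opp) -> no flip
Dir SE: first cell '.' (not opp) -> no flip
All flips: (4,3) (4,4) (4,5)

Answer: ........
........
...B..B.
.W.BBB..
..WWWWW.
...W....
........
........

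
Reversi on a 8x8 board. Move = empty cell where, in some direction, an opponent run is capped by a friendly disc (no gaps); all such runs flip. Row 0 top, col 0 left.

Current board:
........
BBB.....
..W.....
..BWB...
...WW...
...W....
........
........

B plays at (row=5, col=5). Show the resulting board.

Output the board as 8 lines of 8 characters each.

Answer: ........
BBB.....
..B.....
..BBB...
...WB...
...W.B..
........
........

Derivation:
Place B at (5,5); scan 8 dirs for brackets.
Dir NW: opp run (4,4) (3,3) (2,2) capped by B -> flip
Dir N: first cell '.' (not opp) -> no flip
Dir NE: first cell '.' (not opp) -> no flip
Dir W: first cell '.' (not opp) -> no flip
Dir E: first cell '.' (not opp) -> no flip
Dir SW: first cell '.' (not opp) -> no flip
Dir S: first cell '.' (not opp) -> no flip
Dir SE: first cell '.' (not opp) -> no flip
All flips: (2,2) (3,3) (4,4)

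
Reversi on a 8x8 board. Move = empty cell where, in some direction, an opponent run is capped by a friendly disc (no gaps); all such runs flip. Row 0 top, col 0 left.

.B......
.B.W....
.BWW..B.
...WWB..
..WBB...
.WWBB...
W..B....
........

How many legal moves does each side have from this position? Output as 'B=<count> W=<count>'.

Answer: B=8 W=8

Derivation:
-- B to move --
(0,2): no bracket -> illegal
(0,3): flips 3 -> legal
(0,4): no bracket -> illegal
(1,2): no bracket -> illegal
(1,4): no bracket -> illegal
(2,4): flips 3 -> legal
(2,5): flips 1 -> legal
(3,1): flips 1 -> legal
(3,2): flips 2 -> legal
(4,0): no bracket -> illegal
(4,1): flips 2 -> legal
(4,5): no bracket -> illegal
(5,0): flips 2 -> legal
(6,1): flips 1 -> legal
(6,2): no bracket -> illegal
(7,0): no bracket -> illegal
(7,1): no bracket -> illegal
B mobility = 8
-- W to move --
(0,0): flips 1 -> legal
(0,2): no bracket -> illegal
(1,0): no bracket -> illegal
(1,2): no bracket -> illegal
(1,5): no bracket -> illegal
(1,6): no bracket -> illegal
(1,7): no bracket -> illegal
(2,0): flips 1 -> legal
(2,4): no bracket -> illegal
(2,5): no bracket -> illegal
(2,7): no bracket -> illegal
(3,0): no bracket -> illegal
(3,1): no bracket -> illegal
(3,2): no bracket -> illegal
(3,6): flips 1 -> legal
(3,7): no bracket -> illegal
(4,5): flips 2 -> legal
(4,6): no bracket -> illegal
(5,5): flips 3 -> legal
(6,2): no bracket -> illegal
(6,4): flips 3 -> legal
(6,5): no bracket -> illegal
(7,2): no bracket -> illegal
(7,3): flips 3 -> legal
(7,4): flips 1 -> legal
W mobility = 8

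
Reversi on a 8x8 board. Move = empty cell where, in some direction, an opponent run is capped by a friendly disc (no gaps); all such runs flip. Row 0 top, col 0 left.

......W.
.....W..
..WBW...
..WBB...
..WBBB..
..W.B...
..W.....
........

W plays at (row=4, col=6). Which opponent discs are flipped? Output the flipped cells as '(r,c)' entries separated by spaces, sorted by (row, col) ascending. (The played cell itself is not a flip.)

Answer: (4,3) (4,4) (4,5)

Derivation:
Dir NW: first cell '.' (not opp) -> no flip
Dir N: first cell '.' (not opp) -> no flip
Dir NE: first cell '.' (not opp) -> no flip
Dir W: opp run (4,5) (4,4) (4,3) capped by W -> flip
Dir E: first cell '.' (not opp) -> no flip
Dir SW: first cell '.' (not opp) -> no flip
Dir S: first cell '.' (not opp) -> no flip
Dir SE: first cell '.' (not opp) -> no flip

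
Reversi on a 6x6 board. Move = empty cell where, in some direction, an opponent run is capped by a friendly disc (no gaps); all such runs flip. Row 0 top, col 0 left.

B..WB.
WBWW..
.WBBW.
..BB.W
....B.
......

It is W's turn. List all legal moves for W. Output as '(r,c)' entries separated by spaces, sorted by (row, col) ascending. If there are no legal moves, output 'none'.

Answer: (0,1) (0,5) (3,1) (3,4) (4,2) (4,3) (5,3)

Derivation:
(0,1): flips 1 -> legal
(0,2): no bracket -> illegal
(0,5): flips 1 -> legal
(1,4): no bracket -> illegal
(1,5): no bracket -> illegal
(2,0): no bracket -> illegal
(3,1): flips 1 -> legal
(3,4): flips 1 -> legal
(4,1): no bracket -> illegal
(4,2): flips 3 -> legal
(4,3): flips 3 -> legal
(4,5): no bracket -> illegal
(5,3): flips 1 -> legal
(5,4): no bracket -> illegal
(5,5): no bracket -> illegal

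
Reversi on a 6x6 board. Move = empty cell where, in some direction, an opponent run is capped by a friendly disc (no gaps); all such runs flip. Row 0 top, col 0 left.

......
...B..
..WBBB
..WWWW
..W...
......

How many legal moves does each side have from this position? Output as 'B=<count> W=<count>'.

Answer: B=7 W=6

Derivation:
-- B to move --
(1,1): no bracket -> illegal
(1,2): no bracket -> illegal
(2,1): flips 1 -> legal
(3,1): flips 1 -> legal
(4,1): flips 1 -> legal
(4,3): flips 2 -> legal
(4,4): flips 1 -> legal
(4,5): flips 2 -> legal
(5,1): flips 2 -> legal
(5,2): no bracket -> illegal
(5,3): no bracket -> illegal
B mobility = 7
-- W to move --
(0,2): flips 2 -> legal
(0,3): flips 2 -> legal
(0,4): flips 1 -> legal
(1,2): flips 1 -> legal
(1,4): flips 2 -> legal
(1,5): flips 2 -> legal
W mobility = 6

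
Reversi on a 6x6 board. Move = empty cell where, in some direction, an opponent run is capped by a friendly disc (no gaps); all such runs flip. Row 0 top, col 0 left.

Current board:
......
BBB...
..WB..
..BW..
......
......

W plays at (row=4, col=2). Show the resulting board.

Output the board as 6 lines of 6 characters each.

Answer: ......
BBB...
..WB..
..WW..
..W...
......

Derivation:
Place W at (4,2); scan 8 dirs for brackets.
Dir NW: first cell '.' (not opp) -> no flip
Dir N: opp run (3,2) capped by W -> flip
Dir NE: first cell 'W' (not opp) -> no flip
Dir W: first cell '.' (not opp) -> no flip
Dir E: first cell '.' (not opp) -> no flip
Dir SW: first cell '.' (not opp) -> no flip
Dir S: first cell '.' (not opp) -> no flip
Dir SE: first cell '.' (not opp) -> no flip
All flips: (3,2)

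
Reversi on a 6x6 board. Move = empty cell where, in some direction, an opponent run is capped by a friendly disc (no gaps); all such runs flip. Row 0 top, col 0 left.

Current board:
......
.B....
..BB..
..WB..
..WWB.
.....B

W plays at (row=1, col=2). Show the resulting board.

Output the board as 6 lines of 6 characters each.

Answer: ......
.BW...
..WB..
..WB..
..WWB.
.....B

Derivation:
Place W at (1,2); scan 8 dirs for brackets.
Dir NW: first cell '.' (not opp) -> no flip
Dir N: first cell '.' (not opp) -> no flip
Dir NE: first cell '.' (not opp) -> no flip
Dir W: opp run (1,1), next='.' -> no flip
Dir E: first cell '.' (not opp) -> no flip
Dir SW: first cell '.' (not opp) -> no flip
Dir S: opp run (2,2) capped by W -> flip
Dir SE: opp run (2,3), next='.' -> no flip
All flips: (2,2)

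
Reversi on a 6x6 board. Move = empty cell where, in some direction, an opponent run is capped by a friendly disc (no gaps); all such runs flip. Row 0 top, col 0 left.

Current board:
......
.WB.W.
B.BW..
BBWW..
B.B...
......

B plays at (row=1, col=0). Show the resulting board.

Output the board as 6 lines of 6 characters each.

Place B at (1,0); scan 8 dirs for brackets.
Dir NW: edge -> no flip
Dir N: first cell '.' (not opp) -> no flip
Dir NE: first cell '.' (not opp) -> no flip
Dir W: edge -> no flip
Dir E: opp run (1,1) capped by B -> flip
Dir SW: edge -> no flip
Dir S: first cell 'B' (not opp) -> no flip
Dir SE: first cell '.' (not opp) -> no flip
All flips: (1,1)

Answer: ......
BBB.W.
B.BW..
BBWW..
B.B...
......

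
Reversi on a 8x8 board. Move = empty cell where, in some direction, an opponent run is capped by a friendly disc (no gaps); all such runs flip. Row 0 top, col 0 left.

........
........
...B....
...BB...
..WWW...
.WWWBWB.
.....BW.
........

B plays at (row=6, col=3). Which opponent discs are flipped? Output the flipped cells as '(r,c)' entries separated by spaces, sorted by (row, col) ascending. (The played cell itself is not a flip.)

Dir NW: opp run (5,2), next='.' -> no flip
Dir N: opp run (5,3) (4,3) capped by B -> flip
Dir NE: first cell 'B' (not opp) -> no flip
Dir W: first cell '.' (not opp) -> no flip
Dir E: first cell '.' (not opp) -> no flip
Dir SW: first cell '.' (not opp) -> no flip
Dir S: first cell '.' (not opp) -> no flip
Dir SE: first cell '.' (not opp) -> no flip

Answer: (4,3) (5,3)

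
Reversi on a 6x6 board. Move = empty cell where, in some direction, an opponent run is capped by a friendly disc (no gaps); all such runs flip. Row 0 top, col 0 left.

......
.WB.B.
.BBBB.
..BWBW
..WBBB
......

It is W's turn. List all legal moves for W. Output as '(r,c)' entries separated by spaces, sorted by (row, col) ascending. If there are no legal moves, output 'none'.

Answer: (0,2) (1,3) (1,5) (3,1) (5,3) (5,5)

Derivation:
(0,1): no bracket -> illegal
(0,2): flips 3 -> legal
(0,3): no bracket -> illegal
(0,4): no bracket -> illegal
(0,5): no bracket -> illegal
(1,0): no bracket -> illegal
(1,3): flips 3 -> legal
(1,5): flips 1 -> legal
(2,0): no bracket -> illegal
(2,5): no bracket -> illegal
(3,0): no bracket -> illegal
(3,1): flips 2 -> legal
(4,1): no bracket -> illegal
(5,2): no bracket -> illegal
(5,3): flips 2 -> legal
(5,4): no bracket -> illegal
(5,5): flips 2 -> legal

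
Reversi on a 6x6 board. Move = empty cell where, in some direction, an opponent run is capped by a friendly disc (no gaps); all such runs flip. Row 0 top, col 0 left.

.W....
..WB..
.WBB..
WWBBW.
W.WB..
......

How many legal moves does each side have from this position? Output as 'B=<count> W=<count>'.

Answer: B=10 W=6

Derivation:
-- B to move --
(0,0): no bracket -> illegal
(0,2): flips 1 -> legal
(0,3): no bracket -> illegal
(1,0): flips 1 -> legal
(1,1): flips 1 -> legal
(2,0): flips 1 -> legal
(2,4): no bracket -> illegal
(2,5): flips 1 -> legal
(3,5): flips 1 -> legal
(4,1): flips 1 -> legal
(4,4): no bracket -> illegal
(4,5): flips 1 -> legal
(5,0): no bracket -> illegal
(5,1): flips 1 -> legal
(5,2): flips 1 -> legal
(5,3): no bracket -> illegal
B mobility = 10
-- W to move --
(0,2): no bracket -> illegal
(0,3): no bracket -> illegal
(0,4): flips 2 -> legal
(1,1): no bracket -> illegal
(1,4): flips 1 -> legal
(2,4): flips 3 -> legal
(4,1): no bracket -> illegal
(4,4): flips 1 -> legal
(5,2): flips 1 -> legal
(5,3): no bracket -> illegal
(5,4): flips 2 -> legal
W mobility = 6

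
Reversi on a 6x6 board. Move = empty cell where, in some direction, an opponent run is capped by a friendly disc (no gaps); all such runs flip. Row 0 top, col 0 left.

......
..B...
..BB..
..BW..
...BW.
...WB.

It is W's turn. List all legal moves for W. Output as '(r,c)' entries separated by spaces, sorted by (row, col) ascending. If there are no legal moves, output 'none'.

(0,1): no bracket -> illegal
(0,2): no bracket -> illegal
(0,3): no bracket -> illegal
(1,1): flips 1 -> legal
(1,3): flips 1 -> legal
(1,4): no bracket -> illegal
(2,1): no bracket -> illegal
(2,4): no bracket -> illegal
(3,1): flips 1 -> legal
(3,4): no bracket -> illegal
(4,1): no bracket -> illegal
(4,2): flips 1 -> legal
(4,5): no bracket -> illegal
(5,2): no bracket -> illegal
(5,5): flips 1 -> legal

Answer: (1,1) (1,3) (3,1) (4,2) (5,5)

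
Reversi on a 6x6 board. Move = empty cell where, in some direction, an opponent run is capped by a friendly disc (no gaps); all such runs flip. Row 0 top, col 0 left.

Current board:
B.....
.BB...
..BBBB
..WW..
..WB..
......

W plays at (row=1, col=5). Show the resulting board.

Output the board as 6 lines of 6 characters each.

Place W at (1,5); scan 8 dirs for brackets.
Dir NW: first cell '.' (not opp) -> no flip
Dir N: first cell '.' (not opp) -> no flip
Dir NE: edge -> no flip
Dir W: first cell '.' (not opp) -> no flip
Dir E: edge -> no flip
Dir SW: opp run (2,4) capped by W -> flip
Dir S: opp run (2,5), next='.' -> no flip
Dir SE: edge -> no flip
All flips: (2,4)

Answer: B.....
.BB..W
..BBWB
..WW..
..WB..
......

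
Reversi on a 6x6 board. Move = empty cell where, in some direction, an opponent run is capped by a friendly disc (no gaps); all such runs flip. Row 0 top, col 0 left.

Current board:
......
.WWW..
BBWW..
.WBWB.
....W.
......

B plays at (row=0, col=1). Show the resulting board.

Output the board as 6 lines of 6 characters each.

Place B at (0,1); scan 8 dirs for brackets.
Dir NW: edge -> no flip
Dir N: edge -> no flip
Dir NE: edge -> no flip
Dir W: first cell '.' (not opp) -> no flip
Dir E: first cell '.' (not opp) -> no flip
Dir SW: first cell '.' (not opp) -> no flip
Dir S: opp run (1,1) capped by B -> flip
Dir SE: opp run (1,2) (2,3) capped by B -> flip
All flips: (1,1) (1,2) (2,3)

Answer: .B....
.BBW..
BBWB..
.WBWB.
....W.
......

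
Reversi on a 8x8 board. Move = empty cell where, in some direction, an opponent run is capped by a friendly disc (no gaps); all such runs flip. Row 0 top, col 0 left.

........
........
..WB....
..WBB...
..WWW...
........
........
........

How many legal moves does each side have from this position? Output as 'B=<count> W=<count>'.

Answer: B=9 W=5

Derivation:
-- B to move --
(1,1): flips 1 -> legal
(1,2): no bracket -> illegal
(1,3): no bracket -> illegal
(2,1): flips 1 -> legal
(3,1): flips 1 -> legal
(3,5): no bracket -> illegal
(4,1): flips 1 -> legal
(4,5): no bracket -> illegal
(5,1): flips 1 -> legal
(5,2): flips 1 -> legal
(5,3): flips 1 -> legal
(5,4): flips 1 -> legal
(5,5): flips 1 -> legal
B mobility = 9
-- W to move --
(1,2): no bracket -> illegal
(1,3): flips 2 -> legal
(1,4): flips 1 -> legal
(2,4): flips 3 -> legal
(2,5): flips 1 -> legal
(3,5): flips 2 -> legal
(4,5): no bracket -> illegal
W mobility = 5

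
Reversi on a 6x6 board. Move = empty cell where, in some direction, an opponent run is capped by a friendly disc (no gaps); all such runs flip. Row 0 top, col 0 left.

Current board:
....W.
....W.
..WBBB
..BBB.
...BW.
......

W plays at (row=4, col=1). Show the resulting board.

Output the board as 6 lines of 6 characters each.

Answer: ....W.
....W.
..WWBB
..WBB.
.W.BW.
......

Derivation:
Place W at (4,1); scan 8 dirs for brackets.
Dir NW: first cell '.' (not opp) -> no flip
Dir N: first cell '.' (not opp) -> no flip
Dir NE: opp run (3,2) (2,3) capped by W -> flip
Dir W: first cell '.' (not opp) -> no flip
Dir E: first cell '.' (not opp) -> no flip
Dir SW: first cell '.' (not opp) -> no flip
Dir S: first cell '.' (not opp) -> no flip
Dir SE: first cell '.' (not opp) -> no flip
All flips: (2,3) (3,2)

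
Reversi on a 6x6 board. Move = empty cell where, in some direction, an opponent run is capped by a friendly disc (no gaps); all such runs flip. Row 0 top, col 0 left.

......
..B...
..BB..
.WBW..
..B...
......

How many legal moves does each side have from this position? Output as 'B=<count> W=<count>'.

-- B to move --
(2,0): flips 1 -> legal
(2,1): no bracket -> illegal
(2,4): flips 1 -> legal
(3,0): flips 1 -> legal
(3,4): flips 1 -> legal
(4,0): flips 1 -> legal
(4,1): no bracket -> illegal
(4,3): flips 1 -> legal
(4,4): flips 1 -> legal
B mobility = 7
-- W to move --
(0,1): no bracket -> illegal
(0,2): no bracket -> illegal
(0,3): no bracket -> illegal
(1,1): flips 1 -> legal
(1,3): flips 2 -> legal
(1,4): no bracket -> illegal
(2,1): no bracket -> illegal
(2,4): no bracket -> illegal
(3,4): no bracket -> illegal
(4,1): no bracket -> illegal
(4,3): no bracket -> illegal
(5,1): flips 1 -> legal
(5,2): no bracket -> illegal
(5,3): flips 1 -> legal
W mobility = 4

Answer: B=7 W=4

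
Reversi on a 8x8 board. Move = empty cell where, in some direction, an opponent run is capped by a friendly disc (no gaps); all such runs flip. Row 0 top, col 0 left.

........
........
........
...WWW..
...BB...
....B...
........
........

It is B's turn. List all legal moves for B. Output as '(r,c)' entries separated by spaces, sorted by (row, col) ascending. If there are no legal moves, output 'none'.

Answer: (2,2) (2,3) (2,4) (2,5) (2,6)

Derivation:
(2,2): flips 1 -> legal
(2,3): flips 1 -> legal
(2,4): flips 1 -> legal
(2,5): flips 1 -> legal
(2,6): flips 1 -> legal
(3,2): no bracket -> illegal
(3,6): no bracket -> illegal
(4,2): no bracket -> illegal
(4,5): no bracket -> illegal
(4,6): no bracket -> illegal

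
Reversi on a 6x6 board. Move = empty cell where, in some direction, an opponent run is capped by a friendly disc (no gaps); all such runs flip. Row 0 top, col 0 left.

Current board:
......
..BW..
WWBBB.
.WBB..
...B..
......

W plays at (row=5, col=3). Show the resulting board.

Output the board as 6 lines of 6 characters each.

Place W at (5,3); scan 8 dirs for brackets.
Dir NW: first cell '.' (not opp) -> no flip
Dir N: opp run (4,3) (3,3) (2,3) capped by W -> flip
Dir NE: first cell '.' (not opp) -> no flip
Dir W: first cell '.' (not opp) -> no flip
Dir E: first cell '.' (not opp) -> no flip
Dir SW: edge -> no flip
Dir S: edge -> no flip
Dir SE: edge -> no flip
All flips: (2,3) (3,3) (4,3)

Answer: ......
..BW..
WWBWB.
.WBW..
...W..
...W..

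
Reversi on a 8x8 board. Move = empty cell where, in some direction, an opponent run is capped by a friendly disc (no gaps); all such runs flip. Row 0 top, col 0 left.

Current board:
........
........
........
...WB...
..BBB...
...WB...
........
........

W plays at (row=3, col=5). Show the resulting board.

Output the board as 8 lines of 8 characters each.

Place W at (3,5); scan 8 dirs for brackets.
Dir NW: first cell '.' (not opp) -> no flip
Dir N: first cell '.' (not opp) -> no flip
Dir NE: first cell '.' (not opp) -> no flip
Dir W: opp run (3,4) capped by W -> flip
Dir E: first cell '.' (not opp) -> no flip
Dir SW: opp run (4,4) capped by W -> flip
Dir S: first cell '.' (not opp) -> no flip
Dir SE: first cell '.' (not opp) -> no flip
All flips: (3,4) (4,4)

Answer: ........
........
........
...WWW..
..BBW...
...WB...
........
........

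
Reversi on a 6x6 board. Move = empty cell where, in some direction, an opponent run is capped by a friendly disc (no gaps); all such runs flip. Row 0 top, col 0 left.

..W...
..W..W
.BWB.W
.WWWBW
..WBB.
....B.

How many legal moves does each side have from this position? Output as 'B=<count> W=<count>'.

-- B to move --
(0,1): flips 1 -> legal
(0,3): flips 1 -> legal
(0,4): no bracket -> illegal
(0,5): no bracket -> illegal
(1,1): flips 2 -> legal
(1,3): no bracket -> illegal
(1,4): no bracket -> illegal
(2,0): no bracket -> illegal
(2,4): no bracket -> illegal
(3,0): flips 3 -> legal
(4,0): no bracket -> illegal
(4,1): flips 3 -> legal
(4,5): no bracket -> illegal
(5,1): no bracket -> illegal
(5,2): no bracket -> illegal
(5,3): no bracket -> illegal
B mobility = 5
-- W to move --
(1,0): flips 1 -> legal
(1,1): flips 1 -> legal
(1,3): flips 1 -> legal
(1,4): flips 1 -> legal
(2,0): flips 1 -> legal
(2,4): flips 1 -> legal
(3,0): flips 1 -> legal
(4,5): flips 4 -> legal
(5,2): flips 2 -> legal
(5,3): flips 2 -> legal
(5,5): flips 1 -> legal
W mobility = 11

Answer: B=5 W=11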